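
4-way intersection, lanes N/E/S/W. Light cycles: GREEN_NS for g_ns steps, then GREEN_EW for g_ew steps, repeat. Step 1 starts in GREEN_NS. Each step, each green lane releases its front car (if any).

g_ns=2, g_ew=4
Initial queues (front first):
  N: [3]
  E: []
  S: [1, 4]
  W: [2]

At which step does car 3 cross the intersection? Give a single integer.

Step 1 [NS]: N:car3-GO,E:wait,S:car1-GO,W:wait | queues: N=0 E=0 S=1 W=1
Step 2 [NS]: N:empty,E:wait,S:car4-GO,W:wait | queues: N=0 E=0 S=0 W=1
Step 3 [EW]: N:wait,E:empty,S:wait,W:car2-GO | queues: N=0 E=0 S=0 W=0
Car 3 crosses at step 1

1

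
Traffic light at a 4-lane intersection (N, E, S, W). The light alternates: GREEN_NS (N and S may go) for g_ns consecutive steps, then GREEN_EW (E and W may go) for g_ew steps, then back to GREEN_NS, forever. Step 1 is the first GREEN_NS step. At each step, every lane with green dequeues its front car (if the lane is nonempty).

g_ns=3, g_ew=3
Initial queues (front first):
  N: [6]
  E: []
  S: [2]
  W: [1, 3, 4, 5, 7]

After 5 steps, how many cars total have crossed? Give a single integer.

Step 1 [NS]: N:car6-GO,E:wait,S:car2-GO,W:wait | queues: N=0 E=0 S=0 W=5
Step 2 [NS]: N:empty,E:wait,S:empty,W:wait | queues: N=0 E=0 S=0 W=5
Step 3 [NS]: N:empty,E:wait,S:empty,W:wait | queues: N=0 E=0 S=0 W=5
Step 4 [EW]: N:wait,E:empty,S:wait,W:car1-GO | queues: N=0 E=0 S=0 W=4
Step 5 [EW]: N:wait,E:empty,S:wait,W:car3-GO | queues: N=0 E=0 S=0 W=3
Cars crossed by step 5: 4

Answer: 4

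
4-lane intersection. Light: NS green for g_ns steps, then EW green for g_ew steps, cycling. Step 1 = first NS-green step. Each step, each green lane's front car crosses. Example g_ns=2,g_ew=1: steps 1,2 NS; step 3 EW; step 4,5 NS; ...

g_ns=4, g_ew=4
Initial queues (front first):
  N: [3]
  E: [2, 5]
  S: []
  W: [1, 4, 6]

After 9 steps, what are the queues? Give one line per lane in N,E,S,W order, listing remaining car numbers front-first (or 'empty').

Step 1 [NS]: N:car3-GO,E:wait,S:empty,W:wait | queues: N=0 E=2 S=0 W=3
Step 2 [NS]: N:empty,E:wait,S:empty,W:wait | queues: N=0 E=2 S=0 W=3
Step 3 [NS]: N:empty,E:wait,S:empty,W:wait | queues: N=0 E=2 S=0 W=3
Step 4 [NS]: N:empty,E:wait,S:empty,W:wait | queues: N=0 E=2 S=0 W=3
Step 5 [EW]: N:wait,E:car2-GO,S:wait,W:car1-GO | queues: N=0 E=1 S=0 W=2
Step 6 [EW]: N:wait,E:car5-GO,S:wait,W:car4-GO | queues: N=0 E=0 S=0 W=1
Step 7 [EW]: N:wait,E:empty,S:wait,W:car6-GO | queues: N=0 E=0 S=0 W=0

N: empty
E: empty
S: empty
W: empty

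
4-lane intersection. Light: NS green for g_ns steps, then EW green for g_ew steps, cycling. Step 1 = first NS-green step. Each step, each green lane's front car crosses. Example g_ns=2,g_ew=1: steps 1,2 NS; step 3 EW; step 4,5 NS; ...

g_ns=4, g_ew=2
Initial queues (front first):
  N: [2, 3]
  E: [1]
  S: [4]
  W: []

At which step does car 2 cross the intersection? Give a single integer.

Step 1 [NS]: N:car2-GO,E:wait,S:car4-GO,W:wait | queues: N=1 E=1 S=0 W=0
Step 2 [NS]: N:car3-GO,E:wait,S:empty,W:wait | queues: N=0 E=1 S=0 W=0
Step 3 [NS]: N:empty,E:wait,S:empty,W:wait | queues: N=0 E=1 S=0 W=0
Step 4 [NS]: N:empty,E:wait,S:empty,W:wait | queues: N=0 E=1 S=0 W=0
Step 5 [EW]: N:wait,E:car1-GO,S:wait,W:empty | queues: N=0 E=0 S=0 W=0
Car 2 crosses at step 1

1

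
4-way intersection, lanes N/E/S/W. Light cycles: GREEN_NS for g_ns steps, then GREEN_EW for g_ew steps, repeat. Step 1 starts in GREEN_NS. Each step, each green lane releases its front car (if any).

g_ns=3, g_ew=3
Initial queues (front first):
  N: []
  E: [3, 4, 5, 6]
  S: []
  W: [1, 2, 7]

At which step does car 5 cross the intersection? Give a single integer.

Step 1 [NS]: N:empty,E:wait,S:empty,W:wait | queues: N=0 E=4 S=0 W=3
Step 2 [NS]: N:empty,E:wait,S:empty,W:wait | queues: N=0 E=4 S=0 W=3
Step 3 [NS]: N:empty,E:wait,S:empty,W:wait | queues: N=0 E=4 S=0 W=3
Step 4 [EW]: N:wait,E:car3-GO,S:wait,W:car1-GO | queues: N=0 E=3 S=0 W=2
Step 5 [EW]: N:wait,E:car4-GO,S:wait,W:car2-GO | queues: N=0 E=2 S=0 W=1
Step 6 [EW]: N:wait,E:car5-GO,S:wait,W:car7-GO | queues: N=0 E=1 S=0 W=0
Step 7 [NS]: N:empty,E:wait,S:empty,W:wait | queues: N=0 E=1 S=0 W=0
Step 8 [NS]: N:empty,E:wait,S:empty,W:wait | queues: N=0 E=1 S=0 W=0
Step 9 [NS]: N:empty,E:wait,S:empty,W:wait | queues: N=0 E=1 S=0 W=0
Step 10 [EW]: N:wait,E:car6-GO,S:wait,W:empty | queues: N=0 E=0 S=0 W=0
Car 5 crosses at step 6

6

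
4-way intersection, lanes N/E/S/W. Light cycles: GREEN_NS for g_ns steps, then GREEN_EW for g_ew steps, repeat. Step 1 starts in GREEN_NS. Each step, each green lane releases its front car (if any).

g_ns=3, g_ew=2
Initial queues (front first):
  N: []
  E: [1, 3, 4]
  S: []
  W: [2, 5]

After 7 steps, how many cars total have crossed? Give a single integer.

Step 1 [NS]: N:empty,E:wait,S:empty,W:wait | queues: N=0 E=3 S=0 W=2
Step 2 [NS]: N:empty,E:wait,S:empty,W:wait | queues: N=0 E=3 S=0 W=2
Step 3 [NS]: N:empty,E:wait,S:empty,W:wait | queues: N=0 E=3 S=0 W=2
Step 4 [EW]: N:wait,E:car1-GO,S:wait,W:car2-GO | queues: N=0 E=2 S=0 W=1
Step 5 [EW]: N:wait,E:car3-GO,S:wait,W:car5-GO | queues: N=0 E=1 S=0 W=0
Step 6 [NS]: N:empty,E:wait,S:empty,W:wait | queues: N=0 E=1 S=0 W=0
Step 7 [NS]: N:empty,E:wait,S:empty,W:wait | queues: N=0 E=1 S=0 W=0
Cars crossed by step 7: 4

Answer: 4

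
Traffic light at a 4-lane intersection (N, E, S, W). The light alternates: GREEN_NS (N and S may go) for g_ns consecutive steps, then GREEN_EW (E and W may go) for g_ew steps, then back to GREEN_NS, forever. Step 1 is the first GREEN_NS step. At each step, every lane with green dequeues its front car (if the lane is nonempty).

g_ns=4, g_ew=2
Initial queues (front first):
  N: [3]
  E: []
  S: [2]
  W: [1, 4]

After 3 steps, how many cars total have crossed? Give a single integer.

Step 1 [NS]: N:car3-GO,E:wait,S:car2-GO,W:wait | queues: N=0 E=0 S=0 W=2
Step 2 [NS]: N:empty,E:wait,S:empty,W:wait | queues: N=0 E=0 S=0 W=2
Step 3 [NS]: N:empty,E:wait,S:empty,W:wait | queues: N=0 E=0 S=0 W=2
Cars crossed by step 3: 2

Answer: 2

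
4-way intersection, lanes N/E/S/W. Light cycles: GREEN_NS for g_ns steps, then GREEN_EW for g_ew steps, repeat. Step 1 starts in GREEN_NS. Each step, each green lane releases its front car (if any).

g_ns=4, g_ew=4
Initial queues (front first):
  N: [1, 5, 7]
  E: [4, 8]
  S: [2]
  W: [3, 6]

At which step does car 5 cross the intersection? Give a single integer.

Step 1 [NS]: N:car1-GO,E:wait,S:car2-GO,W:wait | queues: N=2 E=2 S=0 W=2
Step 2 [NS]: N:car5-GO,E:wait,S:empty,W:wait | queues: N=1 E=2 S=0 W=2
Step 3 [NS]: N:car7-GO,E:wait,S:empty,W:wait | queues: N=0 E=2 S=0 W=2
Step 4 [NS]: N:empty,E:wait,S:empty,W:wait | queues: N=0 E=2 S=0 W=2
Step 5 [EW]: N:wait,E:car4-GO,S:wait,W:car3-GO | queues: N=0 E=1 S=0 W=1
Step 6 [EW]: N:wait,E:car8-GO,S:wait,W:car6-GO | queues: N=0 E=0 S=0 W=0
Car 5 crosses at step 2

2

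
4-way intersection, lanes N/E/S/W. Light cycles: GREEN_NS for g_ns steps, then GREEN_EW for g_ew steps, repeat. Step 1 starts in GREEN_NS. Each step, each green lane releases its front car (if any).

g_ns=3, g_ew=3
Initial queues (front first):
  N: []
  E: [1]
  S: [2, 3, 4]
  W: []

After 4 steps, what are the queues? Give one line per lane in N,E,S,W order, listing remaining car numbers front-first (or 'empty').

Step 1 [NS]: N:empty,E:wait,S:car2-GO,W:wait | queues: N=0 E=1 S=2 W=0
Step 2 [NS]: N:empty,E:wait,S:car3-GO,W:wait | queues: N=0 E=1 S=1 W=0
Step 3 [NS]: N:empty,E:wait,S:car4-GO,W:wait | queues: N=0 E=1 S=0 W=0
Step 4 [EW]: N:wait,E:car1-GO,S:wait,W:empty | queues: N=0 E=0 S=0 W=0

N: empty
E: empty
S: empty
W: empty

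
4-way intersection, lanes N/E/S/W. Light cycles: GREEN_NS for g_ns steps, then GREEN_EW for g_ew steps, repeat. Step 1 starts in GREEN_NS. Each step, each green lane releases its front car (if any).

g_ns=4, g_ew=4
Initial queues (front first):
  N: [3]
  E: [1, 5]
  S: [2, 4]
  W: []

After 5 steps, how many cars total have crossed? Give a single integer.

Step 1 [NS]: N:car3-GO,E:wait,S:car2-GO,W:wait | queues: N=0 E=2 S=1 W=0
Step 2 [NS]: N:empty,E:wait,S:car4-GO,W:wait | queues: N=0 E=2 S=0 W=0
Step 3 [NS]: N:empty,E:wait,S:empty,W:wait | queues: N=0 E=2 S=0 W=0
Step 4 [NS]: N:empty,E:wait,S:empty,W:wait | queues: N=0 E=2 S=0 W=0
Step 5 [EW]: N:wait,E:car1-GO,S:wait,W:empty | queues: N=0 E=1 S=0 W=0
Cars crossed by step 5: 4

Answer: 4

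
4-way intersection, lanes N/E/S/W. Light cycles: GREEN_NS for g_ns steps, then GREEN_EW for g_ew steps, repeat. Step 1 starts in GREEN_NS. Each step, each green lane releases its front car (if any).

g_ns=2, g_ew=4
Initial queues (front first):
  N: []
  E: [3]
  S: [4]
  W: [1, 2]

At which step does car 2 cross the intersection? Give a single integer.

Step 1 [NS]: N:empty,E:wait,S:car4-GO,W:wait | queues: N=0 E=1 S=0 W=2
Step 2 [NS]: N:empty,E:wait,S:empty,W:wait | queues: N=0 E=1 S=0 W=2
Step 3 [EW]: N:wait,E:car3-GO,S:wait,W:car1-GO | queues: N=0 E=0 S=0 W=1
Step 4 [EW]: N:wait,E:empty,S:wait,W:car2-GO | queues: N=0 E=0 S=0 W=0
Car 2 crosses at step 4

4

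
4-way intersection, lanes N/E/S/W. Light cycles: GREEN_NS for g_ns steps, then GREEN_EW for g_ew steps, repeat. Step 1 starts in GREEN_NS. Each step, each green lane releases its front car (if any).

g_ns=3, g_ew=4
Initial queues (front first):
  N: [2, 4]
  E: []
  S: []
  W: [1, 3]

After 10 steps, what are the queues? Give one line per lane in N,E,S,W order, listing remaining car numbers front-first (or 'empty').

Step 1 [NS]: N:car2-GO,E:wait,S:empty,W:wait | queues: N=1 E=0 S=0 W=2
Step 2 [NS]: N:car4-GO,E:wait,S:empty,W:wait | queues: N=0 E=0 S=0 W=2
Step 3 [NS]: N:empty,E:wait,S:empty,W:wait | queues: N=0 E=0 S=0 W=2
Step 4 [EW]: N:wait,E:empty,S:wait,W:car1-GO | queues: N=0 E=0 S=0 W=1
Step 5 [EW]: N:wait,E:empty,S:wait,W:car3-GO | queues: N=0 E=0 S=0 W=0

N: empty
E: empty
S: empty
W: empty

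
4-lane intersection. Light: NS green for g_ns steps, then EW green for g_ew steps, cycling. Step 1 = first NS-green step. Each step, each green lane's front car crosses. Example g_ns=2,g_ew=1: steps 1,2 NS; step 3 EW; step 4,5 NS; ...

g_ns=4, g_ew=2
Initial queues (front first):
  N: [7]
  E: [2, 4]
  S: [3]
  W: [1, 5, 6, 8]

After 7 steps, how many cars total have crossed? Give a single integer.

Answer: 6

Derivation:
Step 1 [NS]: N:car7-GO,E:wait,S:car3-GO,W:wait | queues: N=0 E=2 S=0 W=4
Step 2 [NS]: N:empty,E:wait,S:empty,W:wait | queues: N=0 E=2 S=0 W=4
Step 3 [NS]: N:empty,E:wait,S:empty,W:wait | queues: N=0 E=2 S=0 W=4
Step 4 [NS]: N:empty,E:wait,S:empty,W:wait | queues: N=0 E=2 S=0 W=4
Step 5 [EW]: N:wait,E:car2-GO,S:wait,W:car1-GO | queues: N=0 E=1 S=0 W=3
Step 6 [EW]: N:wait,E:car4-GO,S:wait,W:car5-GO | queues: N=0 E=0 S=0 W=2
Step 7 [NS]: N:empty,E:wait,S:empty,W:wait | queues: N=0 E=0 S=0 W=2
Cars crossed by step 7: 6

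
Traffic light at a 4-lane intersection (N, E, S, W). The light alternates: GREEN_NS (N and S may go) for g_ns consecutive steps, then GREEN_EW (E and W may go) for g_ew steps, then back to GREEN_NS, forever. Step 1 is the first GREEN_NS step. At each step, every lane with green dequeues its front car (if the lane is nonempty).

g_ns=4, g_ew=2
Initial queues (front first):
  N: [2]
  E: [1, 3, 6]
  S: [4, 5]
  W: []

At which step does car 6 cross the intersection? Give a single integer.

Step 1 [NS]: N:car2-GO,E:wait,S:car4-GO,W:wait | queues: N=0 E=3 S=1 W=0
Step 2 [NS]: N:empty,E:wait,S:car5-GO,W:wait | queues: N=0 E=3 S=0 W=0
Step 3 [NS]: N:empty,E:wait,S:empty,W:wait | queues: N=0 E=3 S=0 W=0
Step 4 [NS]: N:empty,E:wait,S:empty,W:wait | queues: N=0 E=3 S=0 W=0
Step 5 [EW]: N:wait,E:car1-GO,S:wait,W:empty | queues: N=0 E=2 S=0 W=0
Step 6 [EW]: N:wait,E:car3-GO,S:wait,W:empty | queues: N=0 E=1 S=0 W=0
Step 7 [NS]: N:empty,E:wait,S:empty,W:wait | queues: N=0 E=1 S=0 W=0
Step 8 [NS]: N:empty,E:wait,S:empty,W:wait | queues: N=0 E=1 S=0 W=0
Step 9 [NS]: N:empty,E:wait,S:empty,W:wait | queues: N=0 E=1 S=0 W=0
Step 10 [NS]: N:empty,E:wait,S:empty,W:wait | queues: N=0 E=1 S=0 W=0
Step 11 [EW]: N:wait,E:car6-GO,S:wait,W:empty | queues: N=0 E=0 S=0 W=0
Car 6 crosses at step 11

11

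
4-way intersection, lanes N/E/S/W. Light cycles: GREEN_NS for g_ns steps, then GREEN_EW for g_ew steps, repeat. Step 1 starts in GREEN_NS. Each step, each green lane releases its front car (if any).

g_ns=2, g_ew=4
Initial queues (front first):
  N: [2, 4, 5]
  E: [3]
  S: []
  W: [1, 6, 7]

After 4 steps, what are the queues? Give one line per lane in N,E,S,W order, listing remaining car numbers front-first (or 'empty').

Step 1 [NS]: N:car2-GO,E:wait,S:empty,W:wait | queues: N=2 E=1 S=0 W=3
Step 2 [NS]: N:car4-GO,E:wait,S:empty,W:wait | queues: N=1 E=1 S=0 W=3
Step 3 [EW]: N:wait,E:car3-GO,S:wait,W:car1-GO | queues: N=1 E=0 S=0 W=2
Step 4 [EW]: N:wait,E:empty,S:wait,W:car6-GO | queues: N=1 E=0 S=0 W=1

N: 5
E: empty
S: empty
W: 7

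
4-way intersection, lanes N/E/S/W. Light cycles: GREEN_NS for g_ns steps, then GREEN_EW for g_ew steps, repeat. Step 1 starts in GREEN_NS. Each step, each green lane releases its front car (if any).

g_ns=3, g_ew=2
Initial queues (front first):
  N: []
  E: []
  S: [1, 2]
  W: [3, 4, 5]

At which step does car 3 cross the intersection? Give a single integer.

Step 1 [NS]: N:empty,E:wait,S:car1-GO,W:wait | queues: N=0 E=0 S=1 W=3
Step 2 [NS]: N:empty,E:wait,S:car2-GO,W:wait | queues: N=0 E=0 S=0 W=3
Step 3 [NS]: N:empty,E:wait,S:empty,W:wait | queues: N=0 E=0 S=0 W=3
Step 4 [EW]: N:wait,E:empty,S:wait,W:car3-GO | queues: N=0 E=0 S=0 W=2
Step 5 [EW]: N:wait,E:empty,S:wait,W:car4-GO | queues: N=0 E=0 S=0 W=1
Step 6 [NS]: N:empty,E:wait,S:empty,W:wait | queues: N=0 E=0 S=0 W=1
Step 7 [NS]: N:empty,E:wait,S:empty,W:wait | queues: N=0 E=0 S=0 W=1
Step 8 [NS]: N:empty,E:wait,S:empty,W:wait | queues: N=0 E=0 S=0 W=1
Step 9 [EW]: N:wait,E:empty,S:wait,W:car5-GO | queues: N=0 E=0 S=0 W=0
Car 3 crosses at step 4

4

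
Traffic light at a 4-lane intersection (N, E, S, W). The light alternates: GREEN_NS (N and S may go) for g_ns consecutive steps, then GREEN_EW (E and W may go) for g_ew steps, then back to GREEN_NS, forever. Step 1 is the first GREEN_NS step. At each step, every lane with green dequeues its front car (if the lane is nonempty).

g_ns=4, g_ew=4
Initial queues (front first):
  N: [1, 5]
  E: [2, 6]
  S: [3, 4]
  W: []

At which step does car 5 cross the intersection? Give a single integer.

Step 1 [NS]: N:car1-GO,E:wait,S:car3-GO,W:wait | queues: N=1 E=2 S=1 W=0
Step 2 [NS]: N:car5-GO,E:wait,S:car4-GO,W:wait | queues: N=0 E=2 S=0 W=0
Step 3 [NS]: N:empty,E:wait,S:empty,W:wait | queues: N=0 E=2 S=0 W=0
Step 4 [NS]: N:empty,E:wait,S:empty,W:wait | queues: N=0 E=2 S=0 W=0
Step 5 [EW]: N:wait,E:car2-GO,S:wait,W:empty | queues: N=0 E=1 S=0 W=0
Step 6 [EW]: N:wait,E:car6-GO,S:wait,W:empty | queues: N=0 E=0 S=0 W=0
Car 5 crosses at step 2

2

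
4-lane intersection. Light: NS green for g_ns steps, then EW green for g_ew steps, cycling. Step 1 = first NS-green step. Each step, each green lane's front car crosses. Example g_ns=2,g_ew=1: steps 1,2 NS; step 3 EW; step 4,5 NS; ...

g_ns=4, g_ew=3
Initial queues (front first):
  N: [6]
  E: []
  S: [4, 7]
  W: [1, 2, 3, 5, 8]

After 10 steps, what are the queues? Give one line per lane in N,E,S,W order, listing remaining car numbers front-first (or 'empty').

Step 1 [NS]: N:car6-GO,E:wait,S:car4-GO,W:wait | queues: N=0 E=0 S=1 W=5
Step 2 [NS]: N:empty,E:wait,S:car7-GO,W:wait | queues: N=0 E=0 S=0 W=5
Step 3 [NS]: N:empty,E:wait,S:empty,W:wait | queues: N=0 E=0 S=0 W=5
Step 4 [NS]: N:empty,E:wait,S:empty,W:wait | queues: N=0 E=0 S=0 W=5
Step 5 [EW]: N:wait,E:empty,S:wait,W:car1-GO | queues: N=0 E=0 S=0 W=4
Step 6 [EW]: N:wait,E:empty,S:wait,W:car2-GO | queues: N=0 E=0 S=0 W=3
Step 7 [EW]: N:wait,E:empty,S:wait,W:car3-GO | queues: N=0 E=0 S=0 W=2
Step 8 [NS]: N:empty,E:wait,S:empty,W:wait | queues: N=0 E=0 S=0 W=2
Step 9 [NS]: N:empty,E:wait,S:empty,W:wait | queues: N=0 E=0 S=0 W=2
Step 10 [NS]: N:empty,E:wait,S:empty,W:wait | queues: N=0 E=0 S=0 W=2

N: empty
E: empty
S: empty
W: 5 8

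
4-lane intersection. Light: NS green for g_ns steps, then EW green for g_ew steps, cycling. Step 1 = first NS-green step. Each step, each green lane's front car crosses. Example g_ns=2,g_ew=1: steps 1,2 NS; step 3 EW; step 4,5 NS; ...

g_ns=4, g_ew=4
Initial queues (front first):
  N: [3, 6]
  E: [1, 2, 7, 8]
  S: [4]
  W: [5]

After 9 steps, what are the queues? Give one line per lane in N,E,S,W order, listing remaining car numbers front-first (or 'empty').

Step 1 [NS]: N:car3-GO,E:wait,S:car4-GO,W:wait | queues: N=1 E=4 S=0 W=1
Step 2 [NS]: N:car6-GO,E:wait,S:empty,W:wait | queues: N=0 E=4 S=0 W=1
Step 3 [NS]: N:empty,E:wait,S:empty,W:wait | queues: N=0 E=4 S=0 W=1
Step 4 [NS]: N:empty,E:wait,S:empty,W:wait | queues: N=0 E=4 S=0 W=1
Step 5 [EW]: N:wait,E:car1-GO,S:wait,W:car5-GO | queues: N=0 E=3 S=0 W=0
Step 6 [EW]: N:wait,E:car2-GO,S:wait,W:empty | queues: N=0 E=2 S=0 W=0
Step 7 [EW]: N:wait,E:car7-GO,S:wait,W:empty | queues: N=0 E=1 S=0 W=0
Step 8 [EW]: N:wait,E:car8-GO,S:wait,W:empty | queues: N=0 E=0 S=0 W=0

N: empty
E: empty
S: empty
W: empty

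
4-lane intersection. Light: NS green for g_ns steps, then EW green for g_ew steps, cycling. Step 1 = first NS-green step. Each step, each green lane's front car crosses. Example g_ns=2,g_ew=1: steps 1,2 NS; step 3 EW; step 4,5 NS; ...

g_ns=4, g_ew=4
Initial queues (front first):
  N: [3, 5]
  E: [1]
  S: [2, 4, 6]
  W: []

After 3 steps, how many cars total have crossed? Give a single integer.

Answer: 5

Derivation:
Step 1 [NS]: N:car3-GO,E:wait,S:car2-GO,W:wait | queues: N=1 E=1 S=2 W=0
Step 2 [NS]: N:car5-GO,E:wait,S:car4-GO,W:wait | queues: N=0 E=1 S=1 W=0
Step 3 [NS]: N:empty,E:wait,S:car6-GO,W:wait | queues: N=0 E=1 S=0 W=0
Cars crossed by step 3: 5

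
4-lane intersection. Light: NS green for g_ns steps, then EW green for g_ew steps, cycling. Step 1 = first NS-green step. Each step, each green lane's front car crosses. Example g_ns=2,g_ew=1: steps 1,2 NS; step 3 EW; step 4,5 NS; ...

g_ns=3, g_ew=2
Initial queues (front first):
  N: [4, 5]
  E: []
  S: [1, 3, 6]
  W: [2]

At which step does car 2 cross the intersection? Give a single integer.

Step 1 [NS]: N:car4-GO,E:wait,S:car1-GO,W:wait | queues: N=1 E=0 S=2 W=1
Step 2 [NS]: N:car5-GO,E:wait,S:car3-GO,W:wait | queues: N=0 E=0 S=1 W=1
Step 3 [NS]: N:empty,E:wait,S:car6-GO,W:wait | queues: N=0 E=0 S=0 W=1
Step 4 [EW]: N:wait,E:empty,S:wait,W:car2-GO | queues: N=0 E=0 S=0 W=0
Car 2 crosses at step 4

4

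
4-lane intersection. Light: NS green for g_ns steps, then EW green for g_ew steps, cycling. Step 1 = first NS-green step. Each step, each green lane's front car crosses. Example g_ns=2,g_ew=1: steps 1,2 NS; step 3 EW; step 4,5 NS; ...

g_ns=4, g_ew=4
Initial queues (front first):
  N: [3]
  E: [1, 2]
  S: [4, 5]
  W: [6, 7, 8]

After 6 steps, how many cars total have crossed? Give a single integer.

Step 1 [NS]: N:car3-GO,E:wait,S:car4-GO,W:wait | queues: N=0 E=2 S=1 W=3
Step 2 [NS]: N:empty,E:wait,S:car5-GO,W:wait | queues: N=0 E=2 S=0 W=3
Step 3 [NS]: N:empty,E:wait,S:empty,W:wait | queues: N=0 E=2 S=0 W=3
Step 4 [NS]: N:empty,E:wait,S:empty,W:wait | queues: N=0 E=2 S=0 W=3
Step 5 [EW]: N:wait,E:car1-GO,S:wait,W:car6-GO | queues: N=0 E=1 S=0 W=2
Step 6 [EW]: N:wait,E:car2-GO,S:wait,W:car7-GO | queues: N=0 E=0 S=0 W=1
Cars crossed by step 6: 7

Answer: 7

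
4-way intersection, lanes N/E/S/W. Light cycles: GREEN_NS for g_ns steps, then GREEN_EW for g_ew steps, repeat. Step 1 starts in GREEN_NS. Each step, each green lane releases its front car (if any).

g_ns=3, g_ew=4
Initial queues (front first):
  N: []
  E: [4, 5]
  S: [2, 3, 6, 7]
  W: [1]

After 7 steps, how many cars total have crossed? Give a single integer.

Answer: 6

Derivation:
Step 1 [NS]: N:empty,E:wait,S:car2-GO,W:wait | queues: N=0 E=2 S=3 W=1
Step 2 [NS]: N:empty,E:wait,S:car3-GO,W:wait | queues: N=0 E=2 S=2 W=1
Step 3 [NS]: N:empty,E:wait,S:car6-GO,W:wait | queues: N=0 E=2 S=1 W=1
Step 4 [EW]: N:wait,E:car4-GO,S:wait,W:car1-GO | queues: N=0 E=1 S=1 W=0
Step 5 [EW]: N:wait,E:car5-GO,S:wait,W:empty | queues: N=0 E=0 S=1 W=0
Step 6 [EW]: N:wait,E:empty,S:wait,W:empty | queues: N=0 E=0 S=1 W=0
Step 7 [EW]: N:wait,E:empty,S:wait,W:empty | queues: N=0 E=0 S=1 W=0
Cars crossed by step 7: 6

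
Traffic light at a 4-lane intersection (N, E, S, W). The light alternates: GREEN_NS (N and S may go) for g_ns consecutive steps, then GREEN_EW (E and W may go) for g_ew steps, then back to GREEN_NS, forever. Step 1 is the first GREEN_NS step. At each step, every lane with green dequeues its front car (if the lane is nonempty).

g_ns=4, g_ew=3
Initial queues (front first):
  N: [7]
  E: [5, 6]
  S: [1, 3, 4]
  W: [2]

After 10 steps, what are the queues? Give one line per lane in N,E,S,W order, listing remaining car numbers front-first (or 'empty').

Step 1 [NS]: N:car7-GO,E:wait,S:car1-GO,W:wait | queues: N=0 E=2 S=2 W=1
Step 2 [NS]: N:empty,E:wait,S:car3-GO,W:wait | queues: N=0 E=2 S=1 W=1
Step 3 [NS]: N:empty,E:wait,S:car4-GO,W:wait | queues: N=0 E=2 S=0 W=1
Step 4 [NS]: N:empty,E:wait,S:empty,W:wait | queues: N=0 E=2 S=0 W=1
Step 5 [EW]: N:wait,E:car5-GO,S:wait,W:car2-GO | queues: N=0 E=1 S=0 W=0
Step 6 [EW]: N:wait,E:car6-GO,S:wait,W:empty | queues: N=0 E=0 S=0 W=0

N: empty
E: empty
S: empty
W: empty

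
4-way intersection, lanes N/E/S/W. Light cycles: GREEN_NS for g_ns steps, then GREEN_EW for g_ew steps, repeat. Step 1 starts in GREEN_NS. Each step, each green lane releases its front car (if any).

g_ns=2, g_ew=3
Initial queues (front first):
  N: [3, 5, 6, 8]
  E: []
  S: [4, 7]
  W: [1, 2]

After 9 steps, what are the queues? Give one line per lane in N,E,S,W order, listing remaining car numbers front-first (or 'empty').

Step 1 [NS]: N:car3-GO,E:wait,S:car4-GO,W:wait | queues: N=3 E=0 S=1 W=2
Step 2 [NS]: N:car5-GO,E:wait,S:car7-GO,W:wait | queues: N=2 E=0 S=0 W=2
Step 3 [EW]: N:wait,E:empty,S:wait,W:car1-GO | queues: N=2 E=0 S=0 W=1
Step 4 [EW]: N:wait,E:empty,S:wait,W:car2-GO | queues: N=2 E=0 S=0 W=0
Step 5 [EW]: N:wait,E:empty,S:wait,W:empty | queues: N=2 E=0 S=0 W=0
Step 6 [NS]: N:car6-GO,E:wait,S:empty,W:wait | queues: N=1 E=0 S=0 W=0
Step 7 [NS]: N:car8-GO,E:wait,S:empty,W:wait | queues: N=0 E=0 S=0 W=0

N: empty
E: empty
S: empty
W: empty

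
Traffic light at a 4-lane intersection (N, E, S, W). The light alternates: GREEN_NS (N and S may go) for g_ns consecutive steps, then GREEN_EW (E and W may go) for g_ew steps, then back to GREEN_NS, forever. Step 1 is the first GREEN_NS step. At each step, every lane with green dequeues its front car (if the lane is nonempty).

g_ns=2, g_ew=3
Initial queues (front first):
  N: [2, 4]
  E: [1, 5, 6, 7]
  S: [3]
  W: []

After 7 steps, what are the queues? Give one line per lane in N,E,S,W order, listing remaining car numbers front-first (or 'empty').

Step 1 [NS]: N:car2-GO,E:wait,S:car3-GO,W:wait | queues: N=1 E=4 S=0 W=0
Step 2 [NS]: N:car4-GO,E:wait,S:empty,W:wait | queues: N=0 E=4 S=0 W=0
Step 3 [EW]: N:wait,E:car1-GO,S:wait,W:empty | queues: N=0 E=3 S=0 W=0
Step 4 [EW]: N:wait,E:car5-GO,S:wait,W:empty | queues: N=0 E=2 S=0 W=0
Step 5 [EW]: N:wait,E:car6-GO,S:wait,W:empty | queues: N=0 E=1 S=0 W=0
Step 6 [NS]: N:empty,E:wait,S:empty,W:wait | queues: N=0 E=1 S=0 W=0
Step 7 [NS]: N:empty,E:wait,S:empty,W:wait | queues: N=0 E=1 S=0 W=0

N: empty
E: 7
S: empty
W: empty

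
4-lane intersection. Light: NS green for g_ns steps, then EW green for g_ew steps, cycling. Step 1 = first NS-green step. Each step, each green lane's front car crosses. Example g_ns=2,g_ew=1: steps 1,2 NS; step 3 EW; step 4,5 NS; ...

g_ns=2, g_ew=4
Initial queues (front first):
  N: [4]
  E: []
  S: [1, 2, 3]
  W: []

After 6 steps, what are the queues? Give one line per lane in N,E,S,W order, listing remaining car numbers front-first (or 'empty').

Step 1 [NS]: N:car4-GO,E:wait,S:car1-GO,W:wait | queues: N=0 E=0 S=2 W=0
Step 2 [NS]: N:empty,E:wait,S:car2-GO,W:wait | queues: N=0 E=0 S=1 W=0
Step 3 [EW]: N:wait,E:empty,S:wait,W:empty | queues: N=0 E=0 S=1 W=0
Step 4 [EW]: N:wait,E:empty,S:wait,W:empty | queues: N=0 E=0 S=1 W=0
Step 5 [EW]: N:wait,E:empty,S:wait,W:empty | queues: N=0 E=0 S=1 W=0
Step 6 [EW]: N:wait,E:empty,S:wait,W:empty | queues: N=0 E=0 S=1 W=0

N: empty
E: empty
S: 3
W: empty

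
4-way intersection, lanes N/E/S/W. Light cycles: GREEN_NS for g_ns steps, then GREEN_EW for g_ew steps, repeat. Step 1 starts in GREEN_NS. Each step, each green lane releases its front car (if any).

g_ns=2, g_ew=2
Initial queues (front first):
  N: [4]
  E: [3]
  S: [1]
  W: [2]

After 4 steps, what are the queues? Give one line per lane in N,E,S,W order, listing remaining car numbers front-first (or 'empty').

Step 1 [NS]: N:car4-GO,E:wait,S:car1-GO,W:wait | queues: N=0 E=1 S=0 W=1
Step 2 [NS]: N:empty,E:wait,S:empty,W:wait | queues: N=0 E=1 S=0 W=1
Step 3 [EW]: N:wait,E:car3-GO,S:wait,W:car2-GO | queues: N=0 E=0 S=0 W=0

N: empty
E: empty
S: empty
W: empty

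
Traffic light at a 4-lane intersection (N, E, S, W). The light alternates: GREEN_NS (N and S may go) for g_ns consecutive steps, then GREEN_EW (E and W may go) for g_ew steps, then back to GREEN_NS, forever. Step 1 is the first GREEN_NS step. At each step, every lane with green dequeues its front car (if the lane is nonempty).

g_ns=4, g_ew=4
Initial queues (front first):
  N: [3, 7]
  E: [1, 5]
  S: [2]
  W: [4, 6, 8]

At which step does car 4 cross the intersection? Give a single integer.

Step 1 [NS]: N:car3-GO,E:wait,S:car2-GO,W:wait | queues: N=1 E=2 S=0 W=3
Step 2 [NS]: N:car7-GO,E:wait,S:empty,W:wait | queues: N=0 E=2 S=0 W=3
Step 3 [NS]: N:empty,E:wait,S:empty,W:wait | queues: N=0 E=2 S=0 W=3
Step 4 [NS]: N:empty,E:wait,S:empty,W:wait | queues: N=0 E=2 S=0 W=3
Step 5 [EW]: N:wait,E:car1-GO,S:wait,W:car4-GO | queues: N=0 E=1 S=0 W=2
Step 6 [EW]: N:wait,E:car5-GO,S:wait,W:car6-GO | queues: N=0 E=0 S=0 W=1
Step 7 [EW]: N:wait,E:empty,S:wait,W:car8-GO | queues: N=0 E=0 S=0 W=0
Car 4 crosses at step 5

5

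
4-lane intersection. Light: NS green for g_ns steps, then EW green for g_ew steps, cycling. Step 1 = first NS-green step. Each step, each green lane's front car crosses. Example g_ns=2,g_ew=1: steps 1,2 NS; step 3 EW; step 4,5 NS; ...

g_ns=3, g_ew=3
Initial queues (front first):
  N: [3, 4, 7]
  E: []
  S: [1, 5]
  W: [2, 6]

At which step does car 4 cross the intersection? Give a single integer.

Step 1 [NS]: N:car3-GO,E:wait,S:car1-GO,W:wait | queues: N=2 E=0 S=1 W=2
Step 2 [NS]: N:car4-GO,E:wait,S:car5-GO,W:wait | queues: N=1 E=0 S=0 W=2
Step 3 [NS]: N:car7-GO,E:wait,S:empty,W:wait | queues: N=0 E=0 S=0 W=2
Step 4 [EW]: N:wait,E:empty,S:wait,W:car2-GO | queues: N=0 E=0 S=0 W=1
Step 5 [EW]: N:wait,E:empty,S:wait,W:car6-GO | queues: N=0 E=0 S=0 W=0
Car 4 crosses at step 2

2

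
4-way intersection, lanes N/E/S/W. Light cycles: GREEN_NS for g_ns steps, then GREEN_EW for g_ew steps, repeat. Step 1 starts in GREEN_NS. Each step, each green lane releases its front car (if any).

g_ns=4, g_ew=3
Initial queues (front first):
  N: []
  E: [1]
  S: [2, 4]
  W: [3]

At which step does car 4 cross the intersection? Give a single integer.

Step 1 [NS]: N:empty,E:wait,S:car2-GO,W:wait | queues: N=0 E=1 S=1 W=1
Step 2 [NS]: N:empty,E:wait,S:car4-GO,W:wait | queues: N=0 E=1 S=0 W=1
Step 3 [NS]: N:empty,E:wait,S:empty,W:wait | queues: N=0 E=1 S=0 W=1
Step 4 [NS]: N:empty,E:wait,S:empty,W:wait | queues: N=0 E=1 S=0 W=1
Step 5 [EW]: N:wait,E:car1-GO,S:wait,W:car3-GO | queues: N=0 E=0 S=0 W=0
Car 4 crosses at step 2

2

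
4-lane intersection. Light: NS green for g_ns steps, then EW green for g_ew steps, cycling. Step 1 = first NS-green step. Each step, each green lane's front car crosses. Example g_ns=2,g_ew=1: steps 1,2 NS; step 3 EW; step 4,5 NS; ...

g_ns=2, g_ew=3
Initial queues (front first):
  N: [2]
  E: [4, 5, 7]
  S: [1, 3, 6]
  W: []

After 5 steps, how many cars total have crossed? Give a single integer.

Step 1 [NS]: N:car2-GO,E:wait,S:car1-GO,W:wait | queues: N=0 E=3 S=2 W=0
Step 2 [NS]: N:empty,E:wait,S:car3-GO,W:wait | queues: N=0 E=3 S=1 W=0
Step 3 [EW]: N:wait,E:car4-GO,S:wait,W:empty | queues: N=0 E=2 S=1 W=0
Step 4 [EW]: N:wait,E:car5-GO,S:wait,W:empty | queues: N=0 E=1 S=1 W=0
Step 5 [EW]: N:wait,E:car7-GO,S:wait,W:empty | queues: N=0 E=0 S=1 W=0
Cars crossed by step 5: 6

Answer: 6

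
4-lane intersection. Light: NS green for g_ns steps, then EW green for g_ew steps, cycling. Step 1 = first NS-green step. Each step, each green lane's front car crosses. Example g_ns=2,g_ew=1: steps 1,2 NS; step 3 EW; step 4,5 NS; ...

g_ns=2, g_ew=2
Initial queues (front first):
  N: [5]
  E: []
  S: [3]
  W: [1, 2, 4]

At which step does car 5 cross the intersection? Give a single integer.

Step 1 [NS]: N:car5-GO,E:wait,S:car3-GO,W:wait | queues: N=0 E=0 S=0 W=3
Step 2 [NS]: N:empty,E:wait,S:empty,W:wait | queues: N=0 E=0 S=0 W=3
Step 3 [EW]: N:wait,E:empty,S:wait,W:car1-GO | queues: N=0 E=0 S=0 W=2
Step 4 [EW]: N:wait,E:empty,S:wait,W:car2-GO | queues: N=0 E=0 S=0 W=1
Step 5 [NS]: N:empty,E:wait,S:empty,W:wait | queues: N=0 E=0 S=0 W=1
Step 6 [NS]: N:empty,E:wait,S:empty,W:wait | queues: N=0 E=0 S=0 W=1
Step 7 [EW]: N:wait,E:empty,S:wait,W:car4-GO | queues: N=0 E=0 S=0 W=0
Car 5 crosses at step 1

1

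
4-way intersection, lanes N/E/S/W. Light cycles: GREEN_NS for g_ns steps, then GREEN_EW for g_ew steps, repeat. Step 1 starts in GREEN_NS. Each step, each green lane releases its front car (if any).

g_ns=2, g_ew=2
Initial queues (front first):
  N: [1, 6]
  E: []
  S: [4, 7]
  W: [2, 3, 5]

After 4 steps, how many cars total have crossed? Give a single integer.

Step 1 [NS]: N:car1-GO,E:wait,S:car4-GO,W:wait | queues: N=1 E=0 S=1 W=3
Step 2 [NS]: N:car6-GO,E:wait,S:car7-GO,W:wait | queues: N=0 E=0 S=0 W=3
Step 3 [EW]: N:wait,E:empty,S:wait,W:car2-GO | queues: N=0 E=0 S=0 W=2
Step 4 [EW]: N:wait,E:empty,S:wait,W:car3-GO | queues: N=0 E=0 S=0 W=1
Cars crossed by step 4: 6

Answer: 6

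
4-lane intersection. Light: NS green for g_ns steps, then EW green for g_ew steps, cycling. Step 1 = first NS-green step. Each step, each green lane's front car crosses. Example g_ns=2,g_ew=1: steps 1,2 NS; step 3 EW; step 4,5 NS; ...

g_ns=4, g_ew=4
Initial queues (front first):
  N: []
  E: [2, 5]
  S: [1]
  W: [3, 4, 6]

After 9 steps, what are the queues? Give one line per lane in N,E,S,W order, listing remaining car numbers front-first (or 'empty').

Step 1 [NS]: N:empty,E:wait,S:car1-GO,W:wait | queues: N=0 E=2 S=0 W=3
Step 2 [NS]: N:empty,E:wait,S:empty,W:wait | queues: N=0 E=2 S=0 W=3
Step 3 [NS]: N:empty,E:wait,S:empty,W:wait | queues: N=0 E=2 S=0 W=3
Step 4 [NS]: N:empty,E:wait,S:empty,W:wait | queues: N=0 E=2 S=0 W=3
Step 5 [EW]: N:wait,E:car2-GO,S:wait,W:car3-GO | queues: N=0 E=1 S=0 W=2
Step 6 [EW]: N:wait,E:car5-GO,S:wait,W:car4-GO | queues: N=0 E=0 S=0 W=1
Step 7 [EW]: N:wait,E:empty,S:wait,W:car6-GO | queues: N=0 E=0 S=0 W=0

N: empty
E: empty
S: empty
W: empty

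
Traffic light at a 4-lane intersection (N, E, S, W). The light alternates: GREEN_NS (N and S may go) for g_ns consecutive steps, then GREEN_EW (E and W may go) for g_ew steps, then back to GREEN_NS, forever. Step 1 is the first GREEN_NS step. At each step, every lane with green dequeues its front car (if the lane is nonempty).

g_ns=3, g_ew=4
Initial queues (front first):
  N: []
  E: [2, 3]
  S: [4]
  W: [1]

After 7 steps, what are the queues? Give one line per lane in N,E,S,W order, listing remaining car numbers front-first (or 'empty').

Step 1 [NS]: N:empty,E:wait,S:car4-GO,W:wait | queues: N=0 E=2 S=0 W=1
Step 2 [NS]: N:empty,E:wait,S:empty,W:wait | queues: N=0 E=2 S=0 W=1
Step 3 [NS]: N:empty,E:wait,S:empty,W:wait | queues: N=0 E=2 S=0 W=1
Step 4 [EW]: N:wait,E:car2-GO,S:wait,W:car1-GO | queues: N=0 E=1 S=0 W=0
Step 5 [EW]: N:wait,E:car3-GO,S:wait,W:empty | queues: N=0 E=0 S=0 W=0

N: empty
E: empty
S: empty
W: empty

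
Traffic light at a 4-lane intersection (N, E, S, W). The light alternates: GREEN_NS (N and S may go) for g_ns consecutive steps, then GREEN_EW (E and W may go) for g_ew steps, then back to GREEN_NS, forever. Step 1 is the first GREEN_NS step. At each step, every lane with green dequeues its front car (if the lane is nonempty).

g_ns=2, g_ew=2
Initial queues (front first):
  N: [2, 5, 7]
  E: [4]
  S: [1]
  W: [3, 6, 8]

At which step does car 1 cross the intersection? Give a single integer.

Step 1 [NS]: N:car2-GO,E:wait,S:car1-GO,W:wait | queues: N=2 E=1 S=0 W=3
Step 2 [NS]: N:car5-GO,E:wait,S:empty,W:wait | queues: N=1 E=1 S=0 W=3
Step 3 [EW]: N:wait,E:car4-GO,S:wait,W:car3-GO | queues: N=1 E=0 S=0 W=2
Step 4 [EW]: N:wait,E:empty,S:wait,W:car6-GO | queues: N=1 E=0 S=0 W=1
Step 5 [NS]: N:car7-GO,E:wait,S:empty,W:wait | queues: N=0 E=0 S=0 W=1
Step 6 [NS]: N:empty,E:wait,S:empty,W:wait | queues: N=0 E=0 S=0 W=1
Step 7 [EW]: N:wait,E:empty,S:wait,W:car8-GO | queues: N=0 E=0 S=0 W=0
Car 1 crosses at step 1

1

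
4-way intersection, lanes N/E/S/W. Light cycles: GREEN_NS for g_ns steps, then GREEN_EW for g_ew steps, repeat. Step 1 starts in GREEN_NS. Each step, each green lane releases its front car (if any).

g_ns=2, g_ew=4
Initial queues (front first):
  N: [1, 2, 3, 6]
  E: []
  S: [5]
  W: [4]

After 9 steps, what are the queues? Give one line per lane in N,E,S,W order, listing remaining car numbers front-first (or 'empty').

Step 1 [NS]: N:car1-GO,E:wait,S:car5-GO,W:wait | queues: N=3 E=0 S=0 W=1
Step 2 [NS]: N:car2-GO,E:wait,S:empty,W:wait | queues: N=2 E=0 S=0 W=1
Step 3 [EW]: N:wait,E:empty,S:wait,W:car4-GO | queues: N=2 E=0 S=0 W=0
Step 4 [EW]: N:wait,E:empty,S:wait,W:empty | queues: N=2 E=0 S=0 W=0
Step 5 [EW]: N:wait,E:empty,S:wait,W:empty | queues: N=2 E=0 S=0 W=0
Step 6 [EW]: N:wait,E:empty,S:wait,W:empty | queues: N=2 E=0 S=0 W=0
Step 7 [NS]: N:car3-GO,E:wait,S:empty,W:wait | queues: N=1 E=0 S=0 W=0
Step 8 [NS]: N:car6-GO,E:wait,S:empty,W:wait | queues: N=0 E=0 S=0 W=0

N: empty
E: empty
S: empty
W: empty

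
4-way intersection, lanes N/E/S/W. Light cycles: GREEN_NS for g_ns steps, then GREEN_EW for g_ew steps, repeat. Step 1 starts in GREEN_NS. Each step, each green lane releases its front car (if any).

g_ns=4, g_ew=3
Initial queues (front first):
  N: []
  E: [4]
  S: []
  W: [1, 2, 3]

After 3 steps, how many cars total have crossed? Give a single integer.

Step 1 [NS]: N:empty,E:wait,S:empty,W:wait | queues: N=0 E=1 S=0 W=3
Step 2 [NS]: N:empty,E:wait,S:empty,W:wait | queues: N=0 E=1 S=0 W=3
Step 3 [NS]: N:empty,E:wait,S:empty,W:wait | queues: N=0 E=1 S=0 W=3
Cars crossed by step 3: 0

Answer: 0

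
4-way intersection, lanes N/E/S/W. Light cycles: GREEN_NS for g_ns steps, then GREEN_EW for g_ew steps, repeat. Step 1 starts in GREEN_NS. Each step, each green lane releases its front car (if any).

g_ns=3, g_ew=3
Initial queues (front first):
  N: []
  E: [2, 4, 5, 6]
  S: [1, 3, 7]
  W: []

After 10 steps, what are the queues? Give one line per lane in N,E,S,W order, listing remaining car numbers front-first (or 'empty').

Step 1 [NS]: N:empty,E:wait,S:car1-GO,W:wait | queues: N=0 E=4 S=2 W=0
Step 2 [NS]: N:empty,E:wait,S:car3-GO,W:wait | queues: N=0 E=4 S=1 W=0
Step 3 [NS]: N:empty,E:wait,S:car7-GO,W:wait | queues: N=0 E=4 S=0 W=0
Step 4 [EW]: N:wait,E:car2-GO,S:wait,W:empty | queues: N=0 E=3 S=0 W=0
Step 5 [EW]: N:wait,E:car4-GO,S:wait,W:empty | queues: N=0 E=2 S=0 W=0
Step 6 [EW]: N:wait,E:car5-GO,S:wait,W:empty | queues: N=0 E=1 S=0 W=0
Step 7 [NS]: N:empty,E:wait,S:empty,W:wait | queues: N=0 E=1 S=0 W=0
Step 8 [NS]: N:empty,E:wait,S:empty,W:wait | queues: N=0 E=1 S=0 W=0
Step 9 [NS]: N:empty,E:wait,S:empty,W:wait | queues: N=0 E=1 S=0 W=0
Step 10 [EW]: N:wait,E:car6-GO,S:wait,W:empty | queues: N=0 E=0 S=0 W=0

N: empty
E: empty
S: empty
W: empty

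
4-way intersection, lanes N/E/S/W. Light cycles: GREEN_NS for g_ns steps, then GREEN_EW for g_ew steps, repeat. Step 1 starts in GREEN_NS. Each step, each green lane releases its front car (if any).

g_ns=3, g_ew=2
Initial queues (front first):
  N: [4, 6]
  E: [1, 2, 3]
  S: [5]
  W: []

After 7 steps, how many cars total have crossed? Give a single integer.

Step 1 [NS]: N:car4-GO,E:wait,S:car5-GO,W:wait | queues: N=1 E=3 S=0 W=0
Step 2 [NS]: N:car6-GO,E:wait,S:empty,W:wait | queues: N=0 E=3 S=0 W=0
Step 3 [NS]: N:empty,E:wait,S:empty,W:wait | queues: N=0 E=3 S=0 W=0
Step 4 [EW]: N:wait,E:car1-GO,S:wait,W:empty | queues: N=0 E=2 S=0 W=0
Step 5 [EW]: N:wait,E:car2-GO,S:wait,W:empty | queues: N=0 E=1 S=0 W=0
Step 6 [NS]: N:empty,E:wait,S:empty,W:wait | queues: N=0 E=1 S=0 W=0
Step 7 [NS]: N:empty,E:wait,S:empty,W:wait | queues: N=0 E=1 S=0 W=0
Cars crossed by step 7: 5

Answer: 5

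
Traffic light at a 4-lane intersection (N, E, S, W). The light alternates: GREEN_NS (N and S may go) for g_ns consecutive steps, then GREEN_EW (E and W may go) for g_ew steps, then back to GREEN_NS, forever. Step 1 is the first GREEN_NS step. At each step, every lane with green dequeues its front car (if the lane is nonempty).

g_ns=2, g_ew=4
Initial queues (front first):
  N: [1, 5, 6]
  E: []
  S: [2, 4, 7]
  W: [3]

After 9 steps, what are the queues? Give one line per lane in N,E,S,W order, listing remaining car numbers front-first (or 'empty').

Step 1 [NS]: N:car1-GO,E:wait,S:car2-GO,W:wait | queues: N=2 E=0 S=2 W=1
Step 2 [NS]: N:car5-GO,E:wait,S:car4-GO,W:wait | queues: N=1 E=0 S=1 W=1
Step 3 [EW]: N:wait,E:empty,S:wait,W:car3-GO | queues: N=1 E=0 S=1 W=0
Step 4 [EW]: N:wait,E:empty,S:wait,W:empty | queues: N=1 E=0 S=1 W=0
Step 5 [EW]: N:wait,E:empty,S:wait,W:empty | queues: N=1 E=0 S=1 W=0
Step 6 [EW]: N:wait,E:empty,S:wait,W:empty | queues: N=1 E=0 S=1 W=0
Step 7 [NS]: N:car6-GO,E:wait,S:car7-GO,W:wait | queues: N=0 E=0 S=0 W=0

N: empty
E: empty
S: empty
W: empty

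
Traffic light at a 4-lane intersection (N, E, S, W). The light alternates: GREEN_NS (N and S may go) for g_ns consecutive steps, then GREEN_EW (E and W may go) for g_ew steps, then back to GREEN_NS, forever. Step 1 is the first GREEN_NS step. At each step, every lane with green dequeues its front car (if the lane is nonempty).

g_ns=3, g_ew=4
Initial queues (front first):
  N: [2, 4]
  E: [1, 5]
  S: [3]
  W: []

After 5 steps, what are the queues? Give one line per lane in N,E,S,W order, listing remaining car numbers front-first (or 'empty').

Step 1 [NS]: N:car2-GO,E:wait,S:car3-GO,W:wait | queues: N=1 E=2 S=0 W=0
Step 2 [NS]: N:car4-GO,E:wait,S:empty,W:wait | queues: N=0 E=2 S=0 W=0
Step 3 [NS]: N:empty,E:wait,S:empty,W:wait | queues: N=0 E=2 S=0 W=0
Step 4 [EW]: N:wait,E:car1-GO,S:wait,W:empty | queues: N=0 E=1 S=0 W=0
Step 5 [EW]: N:wait,E:car5-GO,S:wait,W:empty | queues: N=0 E=0 S=0 W=0

N: empty
E: empty
S: empty
W: empty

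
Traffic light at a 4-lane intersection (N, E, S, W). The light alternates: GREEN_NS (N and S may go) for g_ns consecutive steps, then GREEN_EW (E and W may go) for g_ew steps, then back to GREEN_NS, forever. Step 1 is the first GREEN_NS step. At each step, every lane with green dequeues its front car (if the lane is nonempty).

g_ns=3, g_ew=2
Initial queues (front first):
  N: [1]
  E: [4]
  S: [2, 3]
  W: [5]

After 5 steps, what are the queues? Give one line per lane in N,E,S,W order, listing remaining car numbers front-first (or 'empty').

Step 1 [NS]: N:car1-GO,E:wait,S:car2-GO,W:wait | queues: N=0 E=1 S=1 W=1
Step 2 [NS]: N:empty,E:wait,S:car3-GO,W:wait | queues: N=0 E=1 S=0 W=1
Step 3 [NS]: N:empty,E:wait,S:empty,W:wait | queues: N=0 E=1 S=0 W=1
Step 4 [EW]: N:wait,E:car4-GO,S:wait,W:car5-GO | queues: N=0 E=0 S=0 W=0

N: empty
E: empty
S: empty
W: empty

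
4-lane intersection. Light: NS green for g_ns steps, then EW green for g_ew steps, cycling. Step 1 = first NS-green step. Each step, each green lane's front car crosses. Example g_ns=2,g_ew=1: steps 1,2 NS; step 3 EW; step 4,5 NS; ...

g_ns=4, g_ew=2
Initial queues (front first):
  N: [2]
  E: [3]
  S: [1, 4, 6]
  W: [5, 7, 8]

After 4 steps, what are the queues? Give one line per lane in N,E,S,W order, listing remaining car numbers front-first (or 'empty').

Step 1 [NS]: N:car2-GO,E:wait,S:car1-GO,W:wait | queues: N=0 E=1 S=2 W=3
Step 2 [NS]: N:empty,E:wait,S:car4-GO,W:wait | queues: N=0 E=1 S=1 W=3
Step 3 [NS]: N:empty,E:wait,S:car6-GO,W:wait | queues: N=0 E=1 S=0 W=3
Step 4 [NS]: N:empty,E:wait,S:empty,W:wait | queues: N=0 E=1 S=0 W=3

N: empty
E: 3
S: empty
W: 5 7 8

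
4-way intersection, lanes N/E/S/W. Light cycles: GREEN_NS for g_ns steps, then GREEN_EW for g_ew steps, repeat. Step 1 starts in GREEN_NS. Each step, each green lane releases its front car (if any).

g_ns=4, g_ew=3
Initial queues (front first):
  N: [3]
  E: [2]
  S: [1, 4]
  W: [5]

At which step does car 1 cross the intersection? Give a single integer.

Step 1 [NS]: N:car3-GO,E:wait,S:car1-GO,W:wait | queues: N=0 E=1 S=1 W=1
Step 2 [NS]: N:empty,E:wait,S:car4-GO,W:wait | queues: N=0 E=1 S=0 W=1
Step 3 [NS]: N:empty,E:wait,S:empty,W:wait | queues: N=0 E=1 S=0 W=1
Step 4 [NS]: N:empty,E:wait,S:empty,W:wait | queues: N=0 E=1 S=0 W=1
Step 5 [EW]: N:wait,E:car2-GO,S:wait,W:car5-GO | queues: N=0 E=0 S=0 W=0
Car 1 crosses at step 1

1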